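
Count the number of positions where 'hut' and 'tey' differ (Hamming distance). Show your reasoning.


Alignment:
Position 1: 'h' vs 't' = DIFFER
Position 2: 'u' vs 'e' = DIFFER
Position 3: 't' vs 'y' = DIFFER
Total differences: 3

3


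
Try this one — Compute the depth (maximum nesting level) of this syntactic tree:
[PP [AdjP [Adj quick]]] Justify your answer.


Count bracket nesting levels:
'[' at pos 0: depth = 1
'[' at pos 4: depth = 2
'[' at pos 10: depth = 3
Maximum depth reached: 3

3


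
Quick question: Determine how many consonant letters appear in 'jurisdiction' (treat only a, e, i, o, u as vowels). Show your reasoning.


Consonants in 'jurisdiction': j, r, s, d, c, t, n = 7 consonants.

7


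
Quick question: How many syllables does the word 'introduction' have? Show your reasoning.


Break 'introduction' into syllables: in-tro-duc-tion -> in | tro | duc | tion = 4 syllables

4 syllables


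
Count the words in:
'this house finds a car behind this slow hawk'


Split into words: this | house | finds | a | car | behind | this | slow | hawk = 9 words.

9


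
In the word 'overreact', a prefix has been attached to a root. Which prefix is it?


The word 'overreact' = 'over' (prefix) + 'react' (root). The prefix is 'over'.

over


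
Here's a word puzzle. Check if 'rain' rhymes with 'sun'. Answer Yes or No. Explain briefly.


Rime (stressed vowel + following sounds) of 'rain': -ain = /eɪn/
Rime of 'sun': -un = /ʌn/
/eɪn/ and /ʌn/ are different ending sounds, so the words do not rhyme.

No


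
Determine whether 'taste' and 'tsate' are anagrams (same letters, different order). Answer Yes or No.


Sorted letters of 'taste': 'aestt'
Sorted letters of 'tsate': 'aestt'
They match.

Yes


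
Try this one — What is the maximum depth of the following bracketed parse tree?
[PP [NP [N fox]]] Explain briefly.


Count bracket nesting levels:
'[' at pos 0: depth = 1
'[' at pos 4: depth = 2
'[' at pos 8: depth = 3
Maximum depth reached: 3

3


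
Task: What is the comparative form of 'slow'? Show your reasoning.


Apply comparative formation (add -er): 'slow' -> 'slower'.

slower


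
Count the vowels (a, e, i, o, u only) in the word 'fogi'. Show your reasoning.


Vowels in 'fogi': o, i = 2 vowels.

2


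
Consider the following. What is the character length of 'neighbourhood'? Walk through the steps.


Spell out 'neighbourhood' and number each letter: n(1), e(2), i(3), g(4), h(5), b(6), o(7), u(8), r(9), h(10), o(11), o(12), d(13). Total: 13 letters.

13


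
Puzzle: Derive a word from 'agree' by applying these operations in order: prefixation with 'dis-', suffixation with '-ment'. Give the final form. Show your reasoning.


Step 1: Add prefix 'dis-' to 'agree' = 'disagree'
Step 2: Add suffix '-ment' to 'disagree' = 'disagreement'

disagreement


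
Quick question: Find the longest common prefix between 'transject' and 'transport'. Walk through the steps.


Compare from the start: 5 characters match: 'trans'. Mismatch at position 6: 'j' vs 'p'.

trans


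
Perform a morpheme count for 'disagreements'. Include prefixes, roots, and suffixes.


Decomposition: dis- (prefix) + agree (root) + -ment (suffix) + -s (plural) = 4 morpheme(s)

4 morphemes


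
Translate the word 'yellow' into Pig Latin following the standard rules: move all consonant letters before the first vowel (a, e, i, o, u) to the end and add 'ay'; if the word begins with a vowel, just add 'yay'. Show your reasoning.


'yellow': move consonant cluster 'y' to end and add 'ay': 'ellowyay'.

ellowyay


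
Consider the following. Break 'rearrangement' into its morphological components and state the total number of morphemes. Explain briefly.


Step 1: Identify prefix: 're' (meaning: again)
Step 2: Identify root: 'arrange'
Step 3: Identify suffix(es): 'ment'
Decomposition: re- (prefix: again) + arrange (root) + -ment (suffix: action/result)
Total morphemes: 3

3 morphemes (re- (prefix: again) + arrange (root) + -ment (suffix: action/result))


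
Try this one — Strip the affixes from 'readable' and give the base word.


Remove suffix '-able' from 'readable' to get root 'read'.

read


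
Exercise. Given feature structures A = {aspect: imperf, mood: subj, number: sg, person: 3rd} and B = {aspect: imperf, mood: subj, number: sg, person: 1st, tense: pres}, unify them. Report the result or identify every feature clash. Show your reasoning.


Compare features:
aspect: A=imperf vs B=imperf -> unified: imperf
mood: A=subj vs B=subj -> unified: subj
number: A=sg vs B=sg -> unified: sg
person: A=3rd vs B=1st -> CLASH
tense: A=_ vs B=pres -> unified: pres
Clash detected on feature 'person' (3rd vs 1st); unification fails.

CLASH on 'person' (3rd vs 1st)


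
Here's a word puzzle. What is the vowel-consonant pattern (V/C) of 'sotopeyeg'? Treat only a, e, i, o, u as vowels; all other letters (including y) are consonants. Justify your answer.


Letter mapping: s = C, o = V, t = C, o = V, p = C, e = V, y = C, e = V, g = C.

CVCVCVCVC


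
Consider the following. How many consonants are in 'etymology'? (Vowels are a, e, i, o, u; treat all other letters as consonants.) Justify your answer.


Consonants in 'etymology': t, y, m, l, g, y = 6 consonants.

6


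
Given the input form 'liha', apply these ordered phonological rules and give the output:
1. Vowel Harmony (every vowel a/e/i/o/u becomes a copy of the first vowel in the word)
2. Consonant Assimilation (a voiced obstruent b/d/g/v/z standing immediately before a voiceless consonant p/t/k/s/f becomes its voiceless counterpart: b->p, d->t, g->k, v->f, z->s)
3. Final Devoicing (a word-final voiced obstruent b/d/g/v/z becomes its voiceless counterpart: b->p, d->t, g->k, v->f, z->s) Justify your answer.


Starting form: 'liha'
Rule 1: Vowel Harmony: all vowels become 'i' (matching first vowel). 'liha' -> 'lihi'
Rule 2: Consonant Assimilation: no voiced obstruent (b/d/g/v/z) stands immediately before a voiceless consonant (p/t/k/s/f). No change.
Rule 3: Final Devoicing: the word ends in the vowel 'i', not a consonant. No change.
Final form: 'lihi'

lihi


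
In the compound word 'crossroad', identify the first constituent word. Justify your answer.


Split 'crossroad' into 'cross' + 'road'. The first part is 'cross'.

cross


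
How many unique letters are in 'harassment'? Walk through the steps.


Unique letters in 'harassment': {a, e, h, m, n, r, s, t} = 8 distinct letters.

8


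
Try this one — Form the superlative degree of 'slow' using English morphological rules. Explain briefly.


Apply superlative formation (add -est): 'slow' -> 'slowest'.

slowest


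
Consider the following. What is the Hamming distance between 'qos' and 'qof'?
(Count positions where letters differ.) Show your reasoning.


Alignment:
Position 1: 'q' vs 'q' = match
Position 2: 'o' vs 'o' = match
Position 3: 's' vs 'f' = DIFFER
Total differences: 1

1


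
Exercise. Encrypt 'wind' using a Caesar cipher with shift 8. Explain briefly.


Shift each letter by 8: w -> e, i -> q, n -> v, d -> l. Result: 'eqvl'.

eqvl


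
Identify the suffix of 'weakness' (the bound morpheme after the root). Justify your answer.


The word 'weakness' = 'weak' (root) + '-ness' (suffix). The suffix is '-ness'.

ness


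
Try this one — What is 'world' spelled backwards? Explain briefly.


Reverse 'world' character by character: 'dlrow'.

dlrow


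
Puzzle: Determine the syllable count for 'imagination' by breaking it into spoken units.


Break 'imagination' into syllables: i-mag-i-na-tion -> i | mag | i | na | tion = 5 syllables

5 syllables


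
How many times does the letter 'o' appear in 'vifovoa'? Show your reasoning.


Letter 'o' in 'vifovoa': found at position(s) 4, 6 = 2 occurrence(s).

2


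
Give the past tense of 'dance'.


Apply rule: Add -d (word ends in -e). 'dance' becomes 'danced'.

danced


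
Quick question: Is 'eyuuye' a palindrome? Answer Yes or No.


Forward: 'eyuuye'
Reversed: 'eyuuye'
They are identical.

Yes


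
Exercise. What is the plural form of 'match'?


Apply rule: Add -es (sibilant/fricative ending). 'match' becomes 'matches'.

matches


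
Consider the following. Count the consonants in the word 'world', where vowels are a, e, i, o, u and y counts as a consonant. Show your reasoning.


Consonants in 'world': w, r, l, d = 4 consonants.

4


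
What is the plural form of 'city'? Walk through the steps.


Apply rule: Change -y to -ies (consonant + y). 'city' becomes 'cities'.

cities


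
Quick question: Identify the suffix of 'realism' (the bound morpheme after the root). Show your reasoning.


The word 'realism' = 'real' (root) + '-ism' (suffix). The suffix is '-ism'.

ism


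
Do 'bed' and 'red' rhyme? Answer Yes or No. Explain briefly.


Rime (stressed vowel + following sounds) of 'bed': -ed = /ɛd/
Rime of 'red': -ed = /ɛd/
/ɛd/ and /ɛd/ are the same ending sound, so the words rhyme.

Yes


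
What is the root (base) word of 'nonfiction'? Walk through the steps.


Remove prefix 'non' from 'nonfiction' to get root 'fiction'.

fiction


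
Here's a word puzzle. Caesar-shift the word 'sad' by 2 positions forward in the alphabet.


Shift each letter by 2: s -> u, a -> c, d -> f. Result: 'ucf'.

ucf


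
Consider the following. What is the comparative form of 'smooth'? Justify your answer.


Apply comparative formation (add -er): 'smooth' -> 'smoother'.

smoother


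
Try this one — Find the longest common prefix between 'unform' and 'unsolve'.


Compare from the start: 2 characters match: 'un'. Mismatch at position 3: 'f' vs 's'.

un


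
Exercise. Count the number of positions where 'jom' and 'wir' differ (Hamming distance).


Alignment:
Position 1: 'j' vs 'w' = DIFFER
Position 2: 'o' vs 'i' = DIFFER
Position 3: 'm' vs 'r' = DIFFER
Total differences: 3

3


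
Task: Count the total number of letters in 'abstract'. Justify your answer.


Spell out 'abstract' and number each letter: a(1), b(2), s(3), t(4), r(5), a(6), c(7), t(8). Total: 8 letters.

8


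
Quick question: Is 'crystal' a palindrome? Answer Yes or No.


Forward: 'crystal'
Reversed: 'latsyrc'
They differ.

No


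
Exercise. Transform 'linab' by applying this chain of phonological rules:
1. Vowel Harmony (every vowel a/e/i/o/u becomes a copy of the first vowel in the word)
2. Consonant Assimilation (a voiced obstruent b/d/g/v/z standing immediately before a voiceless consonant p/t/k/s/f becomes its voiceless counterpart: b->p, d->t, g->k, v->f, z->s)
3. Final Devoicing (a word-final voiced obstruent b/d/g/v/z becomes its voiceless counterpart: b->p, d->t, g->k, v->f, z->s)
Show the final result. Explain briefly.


Starting form: 'linab'
Rule 1: Vowel Harmony: all vowels become 'i' (matching first vowel). 'linab' -> 'linib'
Rule 2: Consonant Assimilation: no voiced obstruent (b/d/g/v/z) stands immediately before a voiceless consonant (p/t/k/s/f). No change.
Rule 3: Final Devoicing: word-final voiced obstruent 'b' becomes voiceless 'p'. 'linib' -> 'linip'
Final form: 'linip'

linip


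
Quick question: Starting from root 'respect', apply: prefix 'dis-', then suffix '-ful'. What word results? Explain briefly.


Step 1: Add prefix 'dis-' to 'respect' = 'disrespect'
Step 2: Add suffix '-ful' to 'disrespect' = 'disrespectful'

disrespectful


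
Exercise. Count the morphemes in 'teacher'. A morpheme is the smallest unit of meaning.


Decomposition: teach (root) + -er (suffix) = 2 morpheme(s)

2 morphemes


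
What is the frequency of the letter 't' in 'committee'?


Letter 't' in 'committee': found at position(s) 6, 7 = 2 occurrence(s).

2


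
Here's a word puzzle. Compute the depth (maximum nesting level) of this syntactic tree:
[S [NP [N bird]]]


Count bracket nesting levels:
'[' at pos 0: depth = 1
'[' at pos 3: depth = 2
'[' at pos 7: depth = 3
Maximum depth reached: 3

3


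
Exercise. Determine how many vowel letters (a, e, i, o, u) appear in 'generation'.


Vowels in 'generation': e, e, a, i, o = 5 vowels.

5


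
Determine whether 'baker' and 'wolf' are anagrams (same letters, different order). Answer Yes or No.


Sorted letters of 'baker': 'abekr'
Sorted letters of 'wolf': 'flow'
They do not match.

No


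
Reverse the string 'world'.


Reverse 'world' character by character: 'dlrow'.

dlrow


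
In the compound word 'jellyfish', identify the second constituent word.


Split 'jellyfish' into 'jelly' + 'fish'. The second part is 'fish'.

fish


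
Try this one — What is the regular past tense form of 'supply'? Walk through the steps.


Apply rule: Change -y to -ied. 'supply' becomes 'supplied'.

supplied


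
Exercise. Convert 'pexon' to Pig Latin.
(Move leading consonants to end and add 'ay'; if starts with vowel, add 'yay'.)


'pexon': move consonant cluster 'p' to end and add 'ay': 'exonpay'.

exonpay


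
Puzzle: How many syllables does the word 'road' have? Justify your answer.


Break 'road' into syllables: road -> road = 1 syllable

1 syllable


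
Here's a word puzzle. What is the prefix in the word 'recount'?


The word 'recount' = 're' (prefix) + 'count' (root). The prefix is 're'.

re


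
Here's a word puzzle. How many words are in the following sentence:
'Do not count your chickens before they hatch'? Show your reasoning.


Split into words: Do | not | count | your | chickens | before | they | hatch = 8 words.

8


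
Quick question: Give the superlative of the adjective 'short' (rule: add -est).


Apply superlative formation (add -est): 'short' -> 'shortest'.

shortest


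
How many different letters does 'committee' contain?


Unique letters in 'committee': {c, e, i, m, o, t} = 6 distinct letters.

6


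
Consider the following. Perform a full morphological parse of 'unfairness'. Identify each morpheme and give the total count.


Step 1: Identify prefix: 'un' (meaning: not/reverse)
Step 2: Identify root: 'fair'
Step 3: Identify suffix(es): 'ness'
Decomposition: un- (prefix: not/reverse) + fair (root) + -ness (suffix: state of)
Total morphemes: 3

3 morphemes (un- (prefix: not/reverse) + fair (root) + -ness (suffix: state of))


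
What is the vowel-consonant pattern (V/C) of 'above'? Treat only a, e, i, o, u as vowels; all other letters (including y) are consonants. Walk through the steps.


Letter mapping: a = V, b = C, o = V, v = C, e = V.

VCVCV


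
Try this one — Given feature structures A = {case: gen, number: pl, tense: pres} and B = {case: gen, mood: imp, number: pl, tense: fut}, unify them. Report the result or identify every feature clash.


Compare features:
case: A=gen vs B=gen -> unified: gen
mood: A=_ vs B=imp -> unified: imp
number: A=pl vs B=pl -> unified: pl
tense: A=pres vs B=fut -> CLASH
Clash detected on feature 'tense' (pres vs fut); unification fails.

CLASH on 'tense' (pres vs fut)


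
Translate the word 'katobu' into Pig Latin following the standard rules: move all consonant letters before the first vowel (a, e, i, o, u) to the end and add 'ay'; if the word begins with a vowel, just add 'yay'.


'katobu': move consonant cluster 'k' to end and add 'ay': 'atobukay'.

atobukay


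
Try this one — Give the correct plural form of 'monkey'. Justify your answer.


Apply rule: Add -s. 'monkey' becomes 'monkeys'.

monkeys


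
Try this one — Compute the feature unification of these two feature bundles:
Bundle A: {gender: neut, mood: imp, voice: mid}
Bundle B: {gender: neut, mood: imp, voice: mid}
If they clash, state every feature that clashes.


Compare features:
gender: A=neut vs B=neut -> unified: neut
mood: A=imp vs B=imp -> unified: imp
voice: A=mid vs B=mid -> unified: mid
No clashes found.

Unified: {gender: neut, mood: imp, voice: mid}


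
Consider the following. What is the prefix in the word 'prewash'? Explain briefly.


The word 'prewash' = 'pre' (prefix) + 'wash' (root). The prefix is 'pre'.

pre


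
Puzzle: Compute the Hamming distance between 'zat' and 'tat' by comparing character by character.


Alignment:
Position 1: 'z' vs 't' = DIFFER
Position 2: 'a' vs 'a' = match
Position 3: 't' vs 't' = match
Total differences: 1

1


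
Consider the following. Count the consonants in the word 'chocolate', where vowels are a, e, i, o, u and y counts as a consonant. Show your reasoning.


Consonants in 'chocolate': c, h, c, l, t = 5 consonants.

5


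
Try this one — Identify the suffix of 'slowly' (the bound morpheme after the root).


The word 'slowly' = 'slow' (root) + '-ly' (suffix). The suffix is '-ly'.

ly


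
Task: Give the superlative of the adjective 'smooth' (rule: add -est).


Apply superlative formation (add -est): 'smooth' -> 'smoothest'.

smoothest


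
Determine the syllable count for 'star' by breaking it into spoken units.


Break 'star' into syllables: star -> star = 1 syllable

1 syllable


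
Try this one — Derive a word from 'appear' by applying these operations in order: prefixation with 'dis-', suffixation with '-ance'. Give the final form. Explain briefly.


Step 1: Add prefix 'dis-' to 'appear' = 'disappear'
Step 2: Add suffix '-ance' to 'disappear' = 'disappearance'

disappearance


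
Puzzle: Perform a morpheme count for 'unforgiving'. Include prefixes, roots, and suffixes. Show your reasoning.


Decomposition: un- (prefix) + forgive (root) + -ing (suffix) = 3 morpheme(s)

3 morphemes


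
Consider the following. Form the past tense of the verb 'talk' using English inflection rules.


Apply rule: Add -ed. 'talk' becomes 'talked'.

talked


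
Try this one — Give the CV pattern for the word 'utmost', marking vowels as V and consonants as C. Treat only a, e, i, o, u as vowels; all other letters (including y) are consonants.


Letter mapping: u = V, t = C, m = C, o = V, s = C, t = C.

VCCVCC


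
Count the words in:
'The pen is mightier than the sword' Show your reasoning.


Split into words: The | pen | is | mightier | than | the | sword = 7 words.

7


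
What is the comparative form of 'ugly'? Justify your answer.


Apply comparative formation (consonant + y: change y to i, add -er): 'ugly' -> 'uglier'.

uglier


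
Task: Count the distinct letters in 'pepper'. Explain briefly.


Unique letters in 'pepper': {e, p, r} = 3 distinct letters.

3


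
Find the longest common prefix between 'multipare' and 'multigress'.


Compare from the start: 5 characters match: 'multi'. Mismatch at position 6: 'p' vs 'g'.

multi


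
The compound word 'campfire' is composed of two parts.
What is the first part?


Split 'campfire' into 'camp' + 'fire'. The first part is 'camp'.

camp


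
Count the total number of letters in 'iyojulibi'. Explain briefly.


Spell out 'iyojulibi' and number each letter: i(1), y(2), o(3), j(4), u(5), l(6), i(7), b(8), i(9). Total: 9 letters.

9


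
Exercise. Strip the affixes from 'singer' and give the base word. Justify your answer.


Remove suffix '-er' from 'singer' to get root 'sing'.

sing


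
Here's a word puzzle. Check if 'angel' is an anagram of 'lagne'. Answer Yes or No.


Sorted letters of 'angel': 'aegln'
Sorted letters of 'lagne': 'aegln'
They match.

Yes


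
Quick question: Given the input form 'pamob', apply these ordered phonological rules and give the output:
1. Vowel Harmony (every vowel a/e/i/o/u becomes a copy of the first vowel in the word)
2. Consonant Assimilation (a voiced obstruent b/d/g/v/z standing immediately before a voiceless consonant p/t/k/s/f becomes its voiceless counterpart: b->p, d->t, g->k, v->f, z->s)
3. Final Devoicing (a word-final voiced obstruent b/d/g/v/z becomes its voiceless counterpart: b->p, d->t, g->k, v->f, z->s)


Starting form: 'pamob'
Rule 1: Vowel Harmony: all vowels become 'a' (matching first vowel). 'pamob' -> 'pamab'
Rule 2: Consonant Assimilation: no voiced obstruent (b/d/g/v/z) stands immediately before a voiceless consonant (p/t/k/s/f). No change.
Rule 3: Final Devoicing: word-final voiced obstruent 'b' becomes voiceless 'p'. 'pamab' -> 'pamap'
Final form: 'pamap'

pamap


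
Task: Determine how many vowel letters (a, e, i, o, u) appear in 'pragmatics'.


Vowels in 'pragmatics': a, a, i = 3 vowels.

3


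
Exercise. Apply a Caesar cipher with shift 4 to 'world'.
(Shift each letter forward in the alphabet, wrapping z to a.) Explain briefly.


Shift each letter by 4: w -> a, o -> s, r -> v, l -> p, d -> h. Result: 'asvph'.

asvph


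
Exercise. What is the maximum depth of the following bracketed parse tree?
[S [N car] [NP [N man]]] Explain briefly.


Count bracket nesting levels:
'[' at pos 0: depth = 1
'[' at pos 3: depth = 2
'[' at pos 11: depth = 2
'[' at pos 15: depth = 3
Maximum depth reached: 3

3


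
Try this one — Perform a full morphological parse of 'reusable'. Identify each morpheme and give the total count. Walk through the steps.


Step 1: Identify prefix: 're' (meaning: again)
Step 2: Identify root: 'use'
Step 3: Identify suffix(es): 'able'
Decomposition: re- (prefix: again) + use (root) + -able (suffix: capable of)
Total morphemes: 3

3 morphemes (re- (prefix: again) + use (root) + -able (suffix: capable of))


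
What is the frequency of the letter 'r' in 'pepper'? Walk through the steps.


Letter 'r' in 'pepper': found at position(s) 6 = 1 occurrence(s).

1


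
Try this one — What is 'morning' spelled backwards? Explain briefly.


Reverse 'morning' character by character: 'gninrom'.

gninrom


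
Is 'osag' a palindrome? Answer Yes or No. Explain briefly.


Forward: 'osag'
Reversed: 'gaso'
They differ.

No


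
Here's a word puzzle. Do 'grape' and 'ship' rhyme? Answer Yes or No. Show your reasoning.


Rime (stressed vowel + following sounds) of 'grape': -ape = /eɪp/
Rime of 'ship': -ip = /ɪp/
/eɪp/ and /ɪp/ are different ending sounds, so the words do not rhyme.

No


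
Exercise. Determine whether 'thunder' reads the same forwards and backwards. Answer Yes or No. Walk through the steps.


Forward: 'thunder'
Reversed: 'rednuht'
They differ.

No


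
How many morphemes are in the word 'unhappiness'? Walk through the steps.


Decomposition: un- (prefix) + happy (root) + -ness (suffix) = 3 morpheme(s)

3 morphemes


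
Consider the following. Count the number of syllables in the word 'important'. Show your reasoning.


Break 'important' into syllables: im-por-tant -> im | por | tant = 3 syllables

3 syllables


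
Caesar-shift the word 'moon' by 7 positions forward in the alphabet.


Shift each letter by 7: m -> t, o -> v, o -> v, n -> u. Result: 'tvvu'.

tvvu


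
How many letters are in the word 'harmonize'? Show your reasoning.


Spell out 'harmonize' and number each letter: h(1), a(2), r(3), m(4), o(5), n(6), i(7), z(8), e(9). Total: 9 letters.

9


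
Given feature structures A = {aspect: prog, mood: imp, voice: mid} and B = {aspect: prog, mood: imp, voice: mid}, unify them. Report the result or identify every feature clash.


Compare features:
aspect: A=prog vs B=prog -> unified: prog
mood: A=imp vs B=imp -> unified: imp
voice: A=mid vs B=mid -> unified: mid
No clashes found.

Unified: {aspect: prog, mood: imp, voice: mid}


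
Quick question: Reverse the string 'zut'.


Reverse 'zut' character by character: 'tuz'.

tuz


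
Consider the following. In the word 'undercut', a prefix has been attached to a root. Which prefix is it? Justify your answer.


The word 'undercut' = 'under' (prefix) + 'cut' (root). The prefix is 'under'.

under


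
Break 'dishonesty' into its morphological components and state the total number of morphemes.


Step 1: Identify prefix: 'dis' (meaning: not/apart)
Step 2: Identify root: 'honest'
Step 3: Identify suffix(es): 'y'
Decomposition: dis- (prefix: not/apart) + honest (root) + -y (suffix: quality)
Total morphemes: 3

3 morphemes (dis- (prefix: not/apart) + honest (root) + -y (suffix: quality))


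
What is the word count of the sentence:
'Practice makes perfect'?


Split into words: Practice | makes | perfect = 3 words.

3


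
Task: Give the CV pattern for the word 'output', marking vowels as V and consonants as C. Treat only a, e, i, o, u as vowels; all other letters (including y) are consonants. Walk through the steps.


Letter mapping: o = V, u = V, t = C, p = C, u = V, t = C.

VVCCVC


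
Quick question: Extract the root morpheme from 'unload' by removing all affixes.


Remove prefix 'un' from 'unload' to get root 'load'.

load


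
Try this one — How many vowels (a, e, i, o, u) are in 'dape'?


Vowels in 'dape': a, e = 2 vowels.

2


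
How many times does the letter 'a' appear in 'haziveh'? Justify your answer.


Letter 'a' in 'haziveh': found at position(s) 2 = 1 occurrence(s).

1


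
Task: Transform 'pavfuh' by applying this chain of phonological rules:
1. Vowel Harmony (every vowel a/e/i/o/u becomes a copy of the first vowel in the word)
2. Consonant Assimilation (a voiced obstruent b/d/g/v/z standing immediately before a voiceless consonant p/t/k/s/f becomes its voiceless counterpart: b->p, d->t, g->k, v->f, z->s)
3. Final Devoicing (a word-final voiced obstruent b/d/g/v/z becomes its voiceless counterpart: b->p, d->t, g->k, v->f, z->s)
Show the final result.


Starting form: 'pavfuh'
Rule 1: Vowel Harmony: all vowels become 'a' (matching first vowel). 'pavfuh' -> 'pavfah'
Rule 2: Consonant Assimilation: voiced obstruent before voiceless consonant becomes voiceless ('vf' -> 'ff'). 'pavfah' -> 'paffah'
Rule 3: Final Devoicing: final consonant 'h' is not one of the voiced obstruents b/d/g/v/z. No change.
Final form: 'paffah'

paffah


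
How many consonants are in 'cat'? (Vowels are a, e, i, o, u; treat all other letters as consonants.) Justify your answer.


Consonants in 'cat': c, t = 2 consonants.

2


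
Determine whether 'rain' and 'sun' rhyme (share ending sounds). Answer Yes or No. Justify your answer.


Rime (stressed vowel + following sounds) of 'rain': -ain = /eɪn/
Rime of 'sun': -un = /ʌn/
/eɪn/ and /ʌn/ are different ending sounds, so the words do not rhyme.

No


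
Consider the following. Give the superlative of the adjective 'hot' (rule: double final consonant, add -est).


Apply superlative formation (double final consonant, add -est): 'hot' -> 'hottest'.

hottest


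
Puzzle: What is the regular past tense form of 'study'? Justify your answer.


Apply rule: Change -y to -ied. 'study' becomes 'studied'.

studied


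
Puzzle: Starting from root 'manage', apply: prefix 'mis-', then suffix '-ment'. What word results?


Step 1: Add prefix 'mis-' to 'manage' = 'mismanage'
Step 2: Add suffix '-ment' to 'mismanage' = 'mismanagement'

mismanagement


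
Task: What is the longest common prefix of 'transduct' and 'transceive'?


Compare from the start: 5 characters match: 'trans'. Mismatch at position 6: 'd' vs 'c'.

trans


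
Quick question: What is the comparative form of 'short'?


Apply comparative formation (add -er): 'short' -> 'shorter'.

shorter


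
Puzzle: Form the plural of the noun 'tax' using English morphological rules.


Apply rule: Add -es (sibilant/fricative ending). 'tax' becomes 'taxes'.

taxes


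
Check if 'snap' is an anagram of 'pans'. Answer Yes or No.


Sorted letters of 'snap': 'anps'
Sorted letters of 'pans': 'anps'
They match.

Yes


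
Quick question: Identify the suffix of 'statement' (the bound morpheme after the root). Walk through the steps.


The word 'statement' = 'state' (root) + '-ment' (suffix). The suffix is '-ment'.

ment


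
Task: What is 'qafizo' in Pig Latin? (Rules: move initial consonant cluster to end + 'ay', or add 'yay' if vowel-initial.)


'qafizo': move consonant cluster 'q' to end and add 'ay': 'afizoqay'.

afizoqay


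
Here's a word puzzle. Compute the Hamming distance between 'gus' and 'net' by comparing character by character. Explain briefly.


Alignment:
Position 1: 'g' vs 'n' = DIFFER
Position 2: 'u' vs 'e' = DIFFER
Position 3: 's' vs 't' = DIFFER
Total differences: 3

3


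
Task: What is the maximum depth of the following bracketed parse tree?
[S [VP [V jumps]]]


Count bracket nesting levels:
'[' at pos 0: depth = 1
'[' at pos 3: depth = 2
'[' at pos 7: depth = 3
Maximum depth reached: 3

3


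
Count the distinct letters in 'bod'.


Unique letters in 'bod': {b, d, o} = 3 distinct letters.

3


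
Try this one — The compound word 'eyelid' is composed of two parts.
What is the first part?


Split 'eyelid' into 'eye' + 'lid'. The first part is 'eye'.

eye


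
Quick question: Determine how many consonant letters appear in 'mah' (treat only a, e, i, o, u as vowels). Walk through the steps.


Consonants in 'mah': m, h = 2 consonants.

2


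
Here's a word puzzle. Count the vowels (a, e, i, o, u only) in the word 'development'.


Vowels in 'development': e, e, o, e = 4 vowels.

4


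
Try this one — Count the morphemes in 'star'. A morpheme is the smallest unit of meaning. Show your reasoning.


Decomposition: star (free morpheme) = 1 morpheme(s)

1 morphemes


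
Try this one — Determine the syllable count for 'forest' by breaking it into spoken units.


Break 'forest' into syllables: for-est -> for | est = 2 syllables

2 syllables


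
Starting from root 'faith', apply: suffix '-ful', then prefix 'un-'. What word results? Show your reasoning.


Step 1: Add suffix '-ful' to 'faith' = 'faithful'
Step 2: Add prefix 'un-' to 'faithful' = 'unfaithful'

unfaithful


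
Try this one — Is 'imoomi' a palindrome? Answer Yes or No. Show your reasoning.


Forward: 'imoomi'
Reversed: 'imoomi'
They are identical.

Yes


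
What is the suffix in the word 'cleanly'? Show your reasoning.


The word 'cleanly' = 'clean' (root) + '-ly' (suffix). The suffix is '-ly'.

ly


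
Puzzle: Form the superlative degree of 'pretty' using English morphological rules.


Apply superlative formation (consonant + y: change y to i, add -est): 'pretty' -> 'prettiest'.

prettiest


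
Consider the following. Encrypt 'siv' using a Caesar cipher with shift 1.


Shift each letter by 1: s -> t, i -> j, v -> w. Result: 'tjw'.

tjw


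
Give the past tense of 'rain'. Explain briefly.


Apply rule: Add -ed. 'rain' becomes 'rained'.

rained


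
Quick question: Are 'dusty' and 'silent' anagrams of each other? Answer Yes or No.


Sorted letters of 'dusty': 'dstuy'
Sorted letters of 'silent': 'eilnst'
They do not match.

No


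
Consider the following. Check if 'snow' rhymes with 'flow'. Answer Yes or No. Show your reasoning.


Rime (stressed vowel + following sounds) of 'snow': -ow = /oʊ/
Rime of 'flow': -ow = /oʊ/
/oʊ/ and /oʊ/ are the same ending sound, so the words rhyme.

Yes


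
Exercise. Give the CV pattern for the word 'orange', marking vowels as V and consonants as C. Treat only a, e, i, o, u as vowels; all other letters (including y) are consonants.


Letter mapping: o = V, r = C, a = V, n = C, g = C, e = V.

VCVCCV


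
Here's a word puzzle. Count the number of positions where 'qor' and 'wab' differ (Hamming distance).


Alignment:
Position 1: 'q' vs 'w' = DIFFER
Position 2: 'o' vs 'a' = DIFFER
Position 3: 'r' vs 'b' = DIFFER
Total differences: 3

3


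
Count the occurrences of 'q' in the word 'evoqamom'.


Letter 'q' in 'evoqamom': found at position(s) 4 = 1 occurrence(s).

1


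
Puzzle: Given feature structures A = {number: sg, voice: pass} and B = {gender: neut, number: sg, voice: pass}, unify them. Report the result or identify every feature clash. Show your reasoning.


Compare features:
gender: A=_ vs B=neut -> unified: neut
number: A=sg vs B=sg -> unified: sg
voice: A=pass vs B=pass -> unified: pass
No clashes found.

Unified: {gender: neut, number: sg, voice: pass}


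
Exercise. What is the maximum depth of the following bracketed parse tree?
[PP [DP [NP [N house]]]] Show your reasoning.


Count bracket nesting levels:
'[' at pos 0: depth = 1
'[' at pos 4: depth = 2
'[' at pos 8: depth = 3
'[' at pos 12: depth = 4
Maximum depth reached: 4

4


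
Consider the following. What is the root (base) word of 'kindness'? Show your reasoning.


Remove suffix '-ness' from 'kindness' to get root 'kind'.

kind


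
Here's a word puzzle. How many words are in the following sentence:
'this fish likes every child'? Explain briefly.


Split into words: this | fish | likes | every | child = 5 words.

5


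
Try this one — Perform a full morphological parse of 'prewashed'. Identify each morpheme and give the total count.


Step 1: Identify prefix: 'pre' (meaning: before)
Step 2: Identify root: 'wash'
Step 3: Identify suffix(es): 'ed'
Decomposition: pre- (prefix: before) + wash (root) + -ed (suffix: past)
Total morphemes: 3

3 morphemes (pre- (prefix: before) + wash (root) + -ed (suffix: past))


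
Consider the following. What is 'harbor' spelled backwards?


Reverse 'harbor' character by character: 'robrah'.

robrah


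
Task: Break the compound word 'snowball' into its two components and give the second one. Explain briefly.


Split 'snowball' into 'snow' + 'ball'. The second part is 'ball'.

ball


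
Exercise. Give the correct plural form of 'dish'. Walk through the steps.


Apply rule: Add -es (sibilant/fricative ending). 'dish' becomes 'dishes'.

dishes


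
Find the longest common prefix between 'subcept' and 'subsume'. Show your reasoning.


Compare from the start: 3 characters match: 'sub'. Mismatch at position 4: 'c' vs 's'.

sub


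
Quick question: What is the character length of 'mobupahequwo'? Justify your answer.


Spell out 'mobupahequwo' and number each letter: m(1), o(2), b(3), u(4), p(5), a(6), h(7), e(8), q(9), u(10), w(11), o(12). Total: 12 letters.

12


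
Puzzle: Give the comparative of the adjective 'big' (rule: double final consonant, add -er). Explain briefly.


Apply comparative formation (double final consonant, add -er): 'big' -> 'bigger'.

bigger


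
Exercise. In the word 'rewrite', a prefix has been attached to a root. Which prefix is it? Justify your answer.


The word 'rewrite' = 're' (prefix) + 'write' (root). The prefix is 're'.

re


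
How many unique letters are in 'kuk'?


Unique letters in 'kuk': {k, u} = 2 distinct letters.

2


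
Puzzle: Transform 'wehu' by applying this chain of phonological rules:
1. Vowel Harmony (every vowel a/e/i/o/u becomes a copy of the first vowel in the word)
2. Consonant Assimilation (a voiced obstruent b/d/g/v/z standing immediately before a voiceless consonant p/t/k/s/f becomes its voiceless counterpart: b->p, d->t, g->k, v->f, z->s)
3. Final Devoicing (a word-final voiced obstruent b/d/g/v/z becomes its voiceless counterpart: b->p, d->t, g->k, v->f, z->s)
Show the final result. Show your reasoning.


Starting form: 'wehu'
Rule 1: Vowel Harmony: all vowels become 'e' (matching first vowel). 'wehu' -> 'wehe'
Rule 2: Consonant Assimilation: no voiced obstruent (b/d/g/v/z) stands immediately before a voiceless consonant (p/t/k/s/f). No change.
Rule 3: Final Devoicing: the word ends in the vowel 'e', not a consonant. No change.
Final form: 'wehe'

wehe


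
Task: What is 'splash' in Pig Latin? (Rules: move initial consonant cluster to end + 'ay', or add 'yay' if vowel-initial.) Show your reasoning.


'splash': move consonant cluster 'spl' to end and add 'ay': 'ashsplay'.

ashsplay


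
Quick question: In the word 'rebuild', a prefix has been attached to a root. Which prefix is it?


The word 'rebuild' = 're' (prefix) + 'build' (root). The prefix is 're'.

re


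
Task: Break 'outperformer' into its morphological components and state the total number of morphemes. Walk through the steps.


Step 1: Identify prefix: 'out' (meaning: surpass)
Step 2: Identify root: 'perform'
Step 3: Identify suffix(es): 'er'
Decomposition: out- (prefix: surpass) + perform (root) + -er (suffix: one who)
Total morphemes: 3

3 morphemes (out- (prefix: surpass) + perform (root) + -er (suffix: one who))


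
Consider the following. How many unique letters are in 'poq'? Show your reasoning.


Unique letters in 'poq': {o, p, q} = 3 distinct letters.

3


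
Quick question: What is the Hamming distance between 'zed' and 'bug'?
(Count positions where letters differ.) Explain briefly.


Alignment:
Position 1: 'z' vs 'b' = DIFFER
Position 2: 'e' vs 'u' = DIFFER
Position 3: 'd' vs 'g' = DIFFER
Total differences: 3

3


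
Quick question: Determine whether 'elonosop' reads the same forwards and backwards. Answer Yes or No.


Forward: 'elonosop'
Reversed: 'posonole'
They differ.

No


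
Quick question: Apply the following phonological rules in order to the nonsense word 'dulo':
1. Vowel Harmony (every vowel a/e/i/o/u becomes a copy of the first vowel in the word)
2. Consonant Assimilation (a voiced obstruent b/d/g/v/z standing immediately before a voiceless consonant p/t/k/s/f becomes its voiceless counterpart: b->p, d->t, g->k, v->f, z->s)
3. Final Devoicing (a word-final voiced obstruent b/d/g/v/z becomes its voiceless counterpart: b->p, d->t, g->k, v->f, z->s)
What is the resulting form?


Starting form: 'dulo'
Rule 1: Vowel Harmony: all vowels become 'u' (matching first vowel). 'dulo' -> 'dulu'
Rule 2: Consonant Assimilation: no voiced obstruent (b/d/g/v/z) stands immediately before a voiceless consonant (p/t/k/s/f). No change.
Rule 3: Final Devoicing: the word ends in the vowel 'u', not a consonant. No change.
Final form: 'dulu'

dulu


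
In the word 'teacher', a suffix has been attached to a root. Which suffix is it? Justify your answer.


The word 'teacher' = 'teach' (root) + '-er' (suffix). The suffix is '-er'.

er


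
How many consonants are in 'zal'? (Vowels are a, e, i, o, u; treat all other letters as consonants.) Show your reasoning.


Consonants in 'zal': z, l = 2 consonants.

2


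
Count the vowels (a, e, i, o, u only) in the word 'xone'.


Vowels in 'xone': o, e = 2 vowels.

2


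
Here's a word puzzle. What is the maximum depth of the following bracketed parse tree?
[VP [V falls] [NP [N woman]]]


Count bracket nesting levels:
'[' at pos 0: depth = 1
'[' at pos 4: depth = 2
'[' at pos 14: depth = 2
'[' at pos 18: depth = 3
Maximum depth reached: 3

3


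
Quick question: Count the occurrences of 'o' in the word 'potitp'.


Letter 'o' in 'potitp': found at position(s) 2 = 1 occurrence(s).

1


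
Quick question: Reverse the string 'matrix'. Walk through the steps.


Reverse 'matrix' character by character: 'xirtam'.

xirtam


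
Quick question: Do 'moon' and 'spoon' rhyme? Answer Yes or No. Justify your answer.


Rime (stressed vowel + following sounds) of 'moon': -oon = /uːn/
Rime of 'spoon': -oon = /uːn/
/uːn/ and /uːn/ are the same ending sound, so the words rhyme.

Yes


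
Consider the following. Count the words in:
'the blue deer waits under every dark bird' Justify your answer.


Split into words: the | blue | deer | waits | under | every | dark | bird = 8 words.

8


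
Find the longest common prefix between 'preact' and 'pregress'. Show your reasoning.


Compare from the start: 3 characters match: 'pre'. Mismatch at position 4: 'a' vs 'g'.

pre


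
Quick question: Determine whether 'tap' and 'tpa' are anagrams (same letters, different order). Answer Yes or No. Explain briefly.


Sorted letters of 'tap': 'apt'
Sorted letters of 'tpa': 'apt'
They match.

Yes


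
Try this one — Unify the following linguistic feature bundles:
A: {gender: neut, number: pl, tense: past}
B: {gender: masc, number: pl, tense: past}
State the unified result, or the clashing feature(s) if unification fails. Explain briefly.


Compare features:
gender: A=neut vs B=masc -> CLASH
number: A=pl vs B=pl -> unified: pl
tense: A=past vs B=past -> unified: past
Clash detected on feature 'gender' (neut vs masc); unification fails.

CLASH on 'gender' (neut vs masc)
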